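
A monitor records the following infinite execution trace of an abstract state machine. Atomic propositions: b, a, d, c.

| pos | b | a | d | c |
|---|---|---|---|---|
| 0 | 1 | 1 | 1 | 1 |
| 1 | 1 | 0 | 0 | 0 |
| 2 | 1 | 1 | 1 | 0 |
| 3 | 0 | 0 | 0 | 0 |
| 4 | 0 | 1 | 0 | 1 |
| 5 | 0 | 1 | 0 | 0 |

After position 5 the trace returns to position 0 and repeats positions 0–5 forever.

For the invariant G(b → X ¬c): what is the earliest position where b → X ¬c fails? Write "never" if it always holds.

never

b → X ¬c holds at every position 0..5, and those are all the positions the trace ever visits, so the invariant G(b → X ¬c) is never violated.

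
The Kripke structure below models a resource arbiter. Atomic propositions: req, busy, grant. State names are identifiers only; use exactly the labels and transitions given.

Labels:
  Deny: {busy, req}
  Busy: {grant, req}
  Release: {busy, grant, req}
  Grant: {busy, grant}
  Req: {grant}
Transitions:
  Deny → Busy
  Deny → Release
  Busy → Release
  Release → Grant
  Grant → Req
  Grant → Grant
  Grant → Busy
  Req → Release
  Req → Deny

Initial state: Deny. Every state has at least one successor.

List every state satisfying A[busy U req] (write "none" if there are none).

{Deny, Busy, Release}

States satisfying busy: {Deny, Release, Grant}.
States satisfying req: {Deny, Busy, Release}.
States satisfying A[busy U req]: {Deny, Busy, Release}.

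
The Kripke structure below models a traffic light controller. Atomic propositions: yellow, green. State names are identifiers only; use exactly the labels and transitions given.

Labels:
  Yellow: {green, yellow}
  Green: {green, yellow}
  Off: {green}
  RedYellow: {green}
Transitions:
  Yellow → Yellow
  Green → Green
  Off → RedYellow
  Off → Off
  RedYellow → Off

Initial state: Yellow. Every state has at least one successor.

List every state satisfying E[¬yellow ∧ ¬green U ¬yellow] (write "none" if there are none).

{Off, RedYellow}

States satisfying ¬yellow ∧ ¬green: ∅.
States satisfying ¬yellow: {Off, RedYellow}.
States satisfying E[¬yellow ∧ ¬green U ¬yellow]: {Off, RedYellow}.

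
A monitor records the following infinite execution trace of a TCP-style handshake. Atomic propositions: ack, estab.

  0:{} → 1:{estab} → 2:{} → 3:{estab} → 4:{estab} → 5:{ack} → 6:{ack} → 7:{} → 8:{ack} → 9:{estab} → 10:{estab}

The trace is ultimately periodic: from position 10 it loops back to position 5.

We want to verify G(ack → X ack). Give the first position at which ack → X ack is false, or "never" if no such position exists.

6

Check ack → X ack at each position in order: 0 ✓, 1 ✓, 2 ✓, 3 ✓, 4 ✓, 5 ✓.
At position 6 the labels are {ack} and the next position 7 has {}, so ack → X ack is false there. This is the first violation.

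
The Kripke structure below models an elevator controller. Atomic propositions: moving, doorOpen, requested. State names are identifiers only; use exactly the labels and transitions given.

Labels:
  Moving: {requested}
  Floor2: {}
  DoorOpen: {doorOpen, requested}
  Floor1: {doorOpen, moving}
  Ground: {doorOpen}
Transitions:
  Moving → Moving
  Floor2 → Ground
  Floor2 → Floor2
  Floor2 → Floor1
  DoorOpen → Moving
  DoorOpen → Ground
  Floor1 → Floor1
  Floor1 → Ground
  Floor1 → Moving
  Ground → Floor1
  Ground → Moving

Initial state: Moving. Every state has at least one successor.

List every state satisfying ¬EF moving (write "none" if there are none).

{Moving}

States satisfying moving: {Floor1}.
States satisfying EF moving: {Floor2, DoorOpen, Floor1, Ground}.
States satisfying ¬EF moving: {Moving}.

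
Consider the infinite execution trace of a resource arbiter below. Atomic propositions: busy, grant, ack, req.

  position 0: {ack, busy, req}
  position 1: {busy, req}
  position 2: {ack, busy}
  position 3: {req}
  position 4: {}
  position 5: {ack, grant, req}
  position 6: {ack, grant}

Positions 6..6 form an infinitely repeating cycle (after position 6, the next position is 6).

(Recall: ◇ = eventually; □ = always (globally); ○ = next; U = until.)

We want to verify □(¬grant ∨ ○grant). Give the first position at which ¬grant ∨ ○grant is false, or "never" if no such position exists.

never

¬grant ∨ ○grant holds at every position 0..6, and those are all the positions the trace ever visits, so the invariant □(¬grant ∨ ○grant) is never violated.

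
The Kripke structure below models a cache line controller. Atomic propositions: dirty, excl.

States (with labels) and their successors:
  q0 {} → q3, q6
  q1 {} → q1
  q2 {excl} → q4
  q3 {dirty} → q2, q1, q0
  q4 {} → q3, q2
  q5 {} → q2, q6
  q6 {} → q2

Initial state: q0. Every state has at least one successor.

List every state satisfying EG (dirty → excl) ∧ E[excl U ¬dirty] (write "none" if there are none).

States satisfying dirty → excl: {q0, q1, q2, q4, q5, q6}.
States satisfying EG (dirty → excl): {q0, q1, q2, q4, q5, q6}.
States satisfying excl: {q2}.
States satisfying ¬dirty: {q0, q1, q2, q4, q5, q6}.
States satisfying E[excl U ¬dirty]: {q0, q1, q2, q4, q5, q6}.
States satisfying EG (dirty → excl) ∧ E[excl U ¬dirty]: {q0, q1, q2, q4, q5, q6}.

{q0, q1, q2, q4, q5, q6}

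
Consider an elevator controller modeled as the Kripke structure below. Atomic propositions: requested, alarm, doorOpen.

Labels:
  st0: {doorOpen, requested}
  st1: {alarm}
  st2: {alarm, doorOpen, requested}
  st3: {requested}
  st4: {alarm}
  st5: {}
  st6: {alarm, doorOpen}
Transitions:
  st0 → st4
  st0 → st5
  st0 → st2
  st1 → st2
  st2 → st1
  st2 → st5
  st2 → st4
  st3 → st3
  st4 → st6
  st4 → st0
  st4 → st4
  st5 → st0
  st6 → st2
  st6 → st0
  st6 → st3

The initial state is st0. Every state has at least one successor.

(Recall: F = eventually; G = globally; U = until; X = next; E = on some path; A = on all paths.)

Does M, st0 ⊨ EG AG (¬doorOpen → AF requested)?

No

States satisfying AG (¬doorOpen → AF requested): {st3}.
States satisfying EG AG (¬doorOpen → AF requested): {st3}.
No suitable path/successor from st0 witnesses the formula.
st0 ∉ Sat(EG AG (¬doorOpen → AF requested)).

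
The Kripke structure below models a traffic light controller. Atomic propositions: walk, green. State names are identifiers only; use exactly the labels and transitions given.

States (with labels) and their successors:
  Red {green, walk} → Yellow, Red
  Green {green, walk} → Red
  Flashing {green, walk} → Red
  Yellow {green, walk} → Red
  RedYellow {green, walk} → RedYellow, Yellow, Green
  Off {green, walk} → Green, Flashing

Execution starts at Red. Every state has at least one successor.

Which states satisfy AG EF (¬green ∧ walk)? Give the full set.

none

States satisfying EF (¬green ∧ walk): ∅.
States satisfying AG EF (¬green ∧ walk): ∅.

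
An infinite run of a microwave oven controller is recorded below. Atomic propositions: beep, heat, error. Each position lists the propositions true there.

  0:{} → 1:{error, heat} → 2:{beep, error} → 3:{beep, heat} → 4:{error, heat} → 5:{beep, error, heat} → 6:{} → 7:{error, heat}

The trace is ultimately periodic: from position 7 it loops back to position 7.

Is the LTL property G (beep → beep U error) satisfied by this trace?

Satisfied

beep → beep U error holds at every position 0..7, and those are all positions ever visited, so G (beep → beep U error) holds.
Positions where beep holds: 2, 3, 5.
Check beep U error at each: 2→ok, 3→ok, 5→ok.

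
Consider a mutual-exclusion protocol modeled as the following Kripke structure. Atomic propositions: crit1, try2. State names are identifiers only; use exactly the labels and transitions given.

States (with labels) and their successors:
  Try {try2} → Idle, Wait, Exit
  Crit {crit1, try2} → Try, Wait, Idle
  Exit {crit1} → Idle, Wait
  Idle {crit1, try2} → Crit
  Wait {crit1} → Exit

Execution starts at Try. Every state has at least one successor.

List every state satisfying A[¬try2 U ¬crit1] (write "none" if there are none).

{Try}

States satisfying ¬try2: {Exit, Wait}.
States satisfying ¬crit1: {Try}.
States satisfying A[¬try2 U ¬crit1]: {Try}.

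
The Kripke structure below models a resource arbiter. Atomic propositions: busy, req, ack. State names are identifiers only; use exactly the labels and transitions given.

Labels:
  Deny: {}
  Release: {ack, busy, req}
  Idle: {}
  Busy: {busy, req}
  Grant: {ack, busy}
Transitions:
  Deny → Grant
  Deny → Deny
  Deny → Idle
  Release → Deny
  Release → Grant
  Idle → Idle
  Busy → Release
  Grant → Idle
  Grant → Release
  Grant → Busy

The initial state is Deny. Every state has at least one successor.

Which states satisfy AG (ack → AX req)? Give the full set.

States satisfying ack → AX req: {Deny, Idle, Busy}.
States satisfying AG (ack → AX req): {Idle}.

{Idle}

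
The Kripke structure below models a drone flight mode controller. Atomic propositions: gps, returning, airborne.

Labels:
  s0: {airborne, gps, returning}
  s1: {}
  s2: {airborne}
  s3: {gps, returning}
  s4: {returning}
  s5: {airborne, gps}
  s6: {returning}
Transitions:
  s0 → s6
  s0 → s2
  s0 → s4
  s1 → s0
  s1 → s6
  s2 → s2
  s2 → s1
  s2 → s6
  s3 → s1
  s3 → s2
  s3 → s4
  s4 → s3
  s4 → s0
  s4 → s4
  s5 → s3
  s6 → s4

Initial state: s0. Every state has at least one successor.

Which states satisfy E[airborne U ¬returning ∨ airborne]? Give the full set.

States satisfying airborne: {s0, s2, s5}.
States satisfying ¬returning ∨ airborne: {s0, s1, s2, s5}.
States satisfying E[airborne U ¬returning ∨ airborne]: {s0, s1, s2, s5}.

{s0, s1, s2, s5}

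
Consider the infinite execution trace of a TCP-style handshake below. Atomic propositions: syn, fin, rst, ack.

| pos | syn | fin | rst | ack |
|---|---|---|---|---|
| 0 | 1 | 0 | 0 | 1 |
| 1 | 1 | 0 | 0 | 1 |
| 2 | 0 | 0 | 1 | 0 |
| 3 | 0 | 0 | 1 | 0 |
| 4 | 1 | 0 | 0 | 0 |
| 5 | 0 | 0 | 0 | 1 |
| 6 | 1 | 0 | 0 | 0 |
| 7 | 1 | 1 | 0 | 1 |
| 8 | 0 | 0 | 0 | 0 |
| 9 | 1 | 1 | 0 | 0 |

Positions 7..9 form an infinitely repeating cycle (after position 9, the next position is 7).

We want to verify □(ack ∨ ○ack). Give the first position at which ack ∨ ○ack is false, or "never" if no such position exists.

2

Check ack ∨ ○ack at each position in order: 0 ✓, 1 ✓.
At position 2 the labels are {rst} and the next position 3 has {rst}, so ack ∨ ○ack is false there. This is the first violation.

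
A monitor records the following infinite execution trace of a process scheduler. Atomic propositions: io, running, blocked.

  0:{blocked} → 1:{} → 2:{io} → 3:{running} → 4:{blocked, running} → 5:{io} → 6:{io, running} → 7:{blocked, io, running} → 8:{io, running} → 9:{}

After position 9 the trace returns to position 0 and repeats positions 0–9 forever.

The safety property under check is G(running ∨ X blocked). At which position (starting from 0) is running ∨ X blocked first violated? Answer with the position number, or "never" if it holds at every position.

0

At position 0 the labels are {blocked} and the next position 1 has {}, so running ∨ X blocked is false there. This is the first violation.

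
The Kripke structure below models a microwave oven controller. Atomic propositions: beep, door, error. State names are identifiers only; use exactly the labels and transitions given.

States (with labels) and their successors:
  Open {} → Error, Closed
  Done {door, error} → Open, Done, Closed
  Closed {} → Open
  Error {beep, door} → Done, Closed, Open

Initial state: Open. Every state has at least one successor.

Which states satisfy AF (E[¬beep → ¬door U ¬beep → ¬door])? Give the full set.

States satisfying E[¬beep → ¬door U ¬beep → ¬door]: {Open, Closed, Error}.
States satisfying AF (E[¬beep → ¬door U ¬beep → ¬door]): {Open, Closed, Error}.

{Open, Closed, Error}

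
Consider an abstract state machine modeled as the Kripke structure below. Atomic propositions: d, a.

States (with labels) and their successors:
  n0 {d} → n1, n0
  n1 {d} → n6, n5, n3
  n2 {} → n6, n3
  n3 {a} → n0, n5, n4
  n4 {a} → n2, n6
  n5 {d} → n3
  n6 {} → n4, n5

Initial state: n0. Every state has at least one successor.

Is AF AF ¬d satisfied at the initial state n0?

No

States satisfying AF ¬d: {n1, n2, n3, n4, n5, n6}.
States satisfying AF AF ¬d: {n1, n2, n3, n4, n5, n6}.
There is a path from n0 along which AF ¬d never holds.
n0 ∉ Sat(AF AF ¬d).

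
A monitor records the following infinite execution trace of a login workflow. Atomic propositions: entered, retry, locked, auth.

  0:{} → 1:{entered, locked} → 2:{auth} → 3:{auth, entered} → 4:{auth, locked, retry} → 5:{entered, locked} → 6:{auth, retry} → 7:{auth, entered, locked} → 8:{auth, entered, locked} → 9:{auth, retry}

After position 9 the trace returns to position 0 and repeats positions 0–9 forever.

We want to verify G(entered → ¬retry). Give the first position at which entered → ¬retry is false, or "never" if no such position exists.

entered → ¬retry holds at every position 0..9, and those are all the positions the trace ever visits, so the invariant G(entered → ¬retry) is never violated.

never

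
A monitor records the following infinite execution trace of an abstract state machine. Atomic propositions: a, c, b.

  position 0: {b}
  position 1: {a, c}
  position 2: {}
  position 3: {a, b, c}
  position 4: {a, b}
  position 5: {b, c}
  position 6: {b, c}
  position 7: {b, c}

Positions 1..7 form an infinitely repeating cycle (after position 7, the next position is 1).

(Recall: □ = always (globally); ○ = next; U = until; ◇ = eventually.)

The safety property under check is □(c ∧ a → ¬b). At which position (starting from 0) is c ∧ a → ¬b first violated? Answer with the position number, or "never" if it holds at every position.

Check c ∧ a → ¬b at each position in order: 0 ✓, 1 ✓, 2 ✓.
At position 3 the labels are {a, b, c}, so c ∧ a → ¬b is false there. This is the first violation.

3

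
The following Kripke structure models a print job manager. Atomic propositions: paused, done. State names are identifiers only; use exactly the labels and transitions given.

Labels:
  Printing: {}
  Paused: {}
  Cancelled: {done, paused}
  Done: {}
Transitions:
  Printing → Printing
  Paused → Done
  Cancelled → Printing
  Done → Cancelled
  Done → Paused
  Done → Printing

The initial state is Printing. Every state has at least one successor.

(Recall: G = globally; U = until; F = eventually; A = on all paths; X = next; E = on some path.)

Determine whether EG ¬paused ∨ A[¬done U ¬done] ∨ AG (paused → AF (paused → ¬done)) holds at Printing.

Holds

States satisfying ¬paused: {Printing, Paused, Done}.
States satisfying EG ¬paused: {Printing, Paused, Done}.
States satisfying ¬done: {Printing, Paused, Done}.
States satisfying A[¬done U ¬done]: {Printing, Paused, Done}.
States satisfying paused → AF (paused → ¬done): {Printing, Paused, Cancelled, Done}.
States satisfying AG (paused → AF (paused → ¬done)): {Printing, Paused, Cancelled, Done}.
States satisfying EG ¬paused ∨ A[¬done U ¬done] ∨ AG (paused → AF (paused → ¬done)): {Printing, Paused, Cancelled, Done}.
Printing ∈ Sat(EG ¬paused ∨ A[¬done U ¬done] ∨ AG (paused → AF (paused → ¬done))).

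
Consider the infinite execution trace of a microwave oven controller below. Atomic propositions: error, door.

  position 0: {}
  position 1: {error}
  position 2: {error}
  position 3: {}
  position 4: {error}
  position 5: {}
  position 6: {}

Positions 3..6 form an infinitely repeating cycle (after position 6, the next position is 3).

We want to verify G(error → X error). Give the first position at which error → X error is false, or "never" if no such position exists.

2

Check error → X error at each position in order: 0 ✓, 1 ✓.
At position 2 the labels are {error} and the next position 3 has {}, so error → X error is false there. This is the first violation.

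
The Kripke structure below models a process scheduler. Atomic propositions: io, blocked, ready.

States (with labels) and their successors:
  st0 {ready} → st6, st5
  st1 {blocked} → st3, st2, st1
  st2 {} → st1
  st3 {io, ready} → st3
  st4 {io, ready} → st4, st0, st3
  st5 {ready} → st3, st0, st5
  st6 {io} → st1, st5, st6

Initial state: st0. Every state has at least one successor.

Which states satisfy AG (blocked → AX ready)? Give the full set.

{st3}

States satisfying blocked → AX ready: {st0, st2, st3, st4, st5, st6}.
States satisfying AG (blocked → AX ready): {st3}.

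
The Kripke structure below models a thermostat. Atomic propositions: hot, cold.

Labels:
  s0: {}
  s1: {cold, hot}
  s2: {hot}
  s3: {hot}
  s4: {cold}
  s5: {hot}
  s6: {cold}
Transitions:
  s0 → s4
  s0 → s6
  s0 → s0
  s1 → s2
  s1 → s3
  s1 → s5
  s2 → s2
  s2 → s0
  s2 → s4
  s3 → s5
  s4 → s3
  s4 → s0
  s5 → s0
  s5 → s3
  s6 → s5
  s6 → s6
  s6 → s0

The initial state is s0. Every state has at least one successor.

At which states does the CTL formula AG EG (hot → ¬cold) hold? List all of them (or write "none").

States satisfying EG (hot → ¬cold): {s0, s2, s3, s4, s5, s6}.
States satisfying AG EG (hot → ¬cold): {s0, s2, s3, s4, s5, s6}.

{s0, s2, s3, s4, s5, s6}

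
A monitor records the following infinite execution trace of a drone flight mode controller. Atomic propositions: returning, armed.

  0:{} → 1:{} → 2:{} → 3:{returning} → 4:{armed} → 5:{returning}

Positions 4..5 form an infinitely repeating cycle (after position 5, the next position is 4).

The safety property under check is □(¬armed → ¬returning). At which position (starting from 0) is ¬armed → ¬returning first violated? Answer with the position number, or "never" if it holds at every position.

3

Check ¬armed → ¬returning at each position in order: 0 ✓, 1 ✓, 2 ✓.
At position 3 the labels are {returning}, so ¬armed → ¬returning is false there. This is the first violation.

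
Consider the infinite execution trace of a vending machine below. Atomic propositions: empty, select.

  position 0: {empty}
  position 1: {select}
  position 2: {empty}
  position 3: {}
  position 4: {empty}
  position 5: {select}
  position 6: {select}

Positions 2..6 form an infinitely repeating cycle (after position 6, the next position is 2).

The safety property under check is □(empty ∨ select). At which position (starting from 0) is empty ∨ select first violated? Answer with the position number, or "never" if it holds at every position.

Check empty ∨ select at each position in order: 0 ✓, 1 ✓, 2 ✓.
At position 3 the labels are {}, so empty ∨ select is false there. This is the first violation.

3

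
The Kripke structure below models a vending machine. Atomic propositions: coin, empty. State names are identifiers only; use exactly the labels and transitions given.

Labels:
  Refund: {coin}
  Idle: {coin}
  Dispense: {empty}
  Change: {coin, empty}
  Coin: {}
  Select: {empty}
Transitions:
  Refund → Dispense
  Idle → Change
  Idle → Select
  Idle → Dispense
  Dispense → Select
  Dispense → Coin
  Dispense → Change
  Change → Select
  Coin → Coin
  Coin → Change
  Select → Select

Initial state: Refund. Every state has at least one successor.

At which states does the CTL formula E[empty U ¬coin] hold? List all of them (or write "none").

States satisfying empty: {Dispense, Change, Select}.
States satisfying ¬coin: {Dispense, Coin, Select}.
States satisfying E[empty U ¬coin]: {Dispense, Change, Coin, Select}.

{Dispense, Change, Coin, Select}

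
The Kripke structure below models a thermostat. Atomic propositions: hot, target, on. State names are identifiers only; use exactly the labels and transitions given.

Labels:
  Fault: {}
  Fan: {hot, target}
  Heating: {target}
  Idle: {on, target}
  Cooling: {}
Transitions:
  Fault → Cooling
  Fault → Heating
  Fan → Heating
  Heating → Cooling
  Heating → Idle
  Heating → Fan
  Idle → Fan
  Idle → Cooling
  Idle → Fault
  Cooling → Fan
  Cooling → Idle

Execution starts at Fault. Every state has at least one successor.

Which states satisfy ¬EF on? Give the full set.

none

States satisfying on: {Idle}.
States satisfying EF on: {Fault, Fan, Heating, Idle, Cooling}.
States satisfying ¬EF on: ∅.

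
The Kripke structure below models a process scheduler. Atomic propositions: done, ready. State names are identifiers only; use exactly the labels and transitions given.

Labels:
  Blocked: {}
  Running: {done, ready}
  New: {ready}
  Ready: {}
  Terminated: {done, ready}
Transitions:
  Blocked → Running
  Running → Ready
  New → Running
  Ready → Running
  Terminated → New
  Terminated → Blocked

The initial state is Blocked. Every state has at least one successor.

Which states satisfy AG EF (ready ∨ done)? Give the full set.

States satisfying EF (ready ∨ done): {Blocked, Running, New, Ready, Terminated}.
States satisfying AG EF (ready ∨ done): {Blocked, Running, New, Ready, Terminated}.

{Blocked, Running, New, Ready, Terminated}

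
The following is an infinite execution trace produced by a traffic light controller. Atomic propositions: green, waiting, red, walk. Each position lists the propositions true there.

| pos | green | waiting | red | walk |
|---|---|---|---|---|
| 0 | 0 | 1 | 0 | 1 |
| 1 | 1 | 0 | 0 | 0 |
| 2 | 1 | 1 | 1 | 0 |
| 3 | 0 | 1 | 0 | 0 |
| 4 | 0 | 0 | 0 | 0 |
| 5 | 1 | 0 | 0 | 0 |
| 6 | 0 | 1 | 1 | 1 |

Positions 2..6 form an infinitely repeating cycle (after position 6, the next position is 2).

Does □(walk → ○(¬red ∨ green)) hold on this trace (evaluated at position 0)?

walk → ○(¬red ∨ green) holds at every position 0..6, and those are all positions ever visited, so □(walk → ○(¬red ∨ green)) holds.
Positions where walk holds: 0, 6.
Check ○(¬red ∨ green) at each: 0→ok, 6→ok.

Holds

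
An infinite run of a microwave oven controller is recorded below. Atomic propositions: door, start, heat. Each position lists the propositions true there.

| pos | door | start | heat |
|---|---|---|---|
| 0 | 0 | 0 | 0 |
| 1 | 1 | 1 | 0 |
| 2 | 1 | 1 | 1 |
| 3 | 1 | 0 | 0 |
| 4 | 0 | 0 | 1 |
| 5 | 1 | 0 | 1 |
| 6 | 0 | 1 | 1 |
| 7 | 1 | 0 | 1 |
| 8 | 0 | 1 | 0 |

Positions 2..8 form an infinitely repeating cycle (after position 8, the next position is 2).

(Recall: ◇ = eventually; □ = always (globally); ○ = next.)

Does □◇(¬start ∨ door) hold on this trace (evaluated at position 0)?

◇(¬start ∨ door) holds at every position 0..8, and those are all positions ever visited, so □◇(¬start ∨ door) holds.

Yes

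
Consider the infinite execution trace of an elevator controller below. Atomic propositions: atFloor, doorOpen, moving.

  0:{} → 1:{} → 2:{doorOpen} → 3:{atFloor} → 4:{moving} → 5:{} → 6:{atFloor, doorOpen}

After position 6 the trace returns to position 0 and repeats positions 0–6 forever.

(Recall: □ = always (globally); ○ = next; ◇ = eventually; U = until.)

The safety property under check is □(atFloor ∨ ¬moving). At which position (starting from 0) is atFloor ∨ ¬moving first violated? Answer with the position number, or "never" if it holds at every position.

4

Check atFloor ∨ ¬moving at each position in order: 0 ✓, 1 ✓, 2 ✓, 3 ✓.
At position 4 the labels are {moving}, so atFloor ∨ ¬moving is false there. This is the first violation.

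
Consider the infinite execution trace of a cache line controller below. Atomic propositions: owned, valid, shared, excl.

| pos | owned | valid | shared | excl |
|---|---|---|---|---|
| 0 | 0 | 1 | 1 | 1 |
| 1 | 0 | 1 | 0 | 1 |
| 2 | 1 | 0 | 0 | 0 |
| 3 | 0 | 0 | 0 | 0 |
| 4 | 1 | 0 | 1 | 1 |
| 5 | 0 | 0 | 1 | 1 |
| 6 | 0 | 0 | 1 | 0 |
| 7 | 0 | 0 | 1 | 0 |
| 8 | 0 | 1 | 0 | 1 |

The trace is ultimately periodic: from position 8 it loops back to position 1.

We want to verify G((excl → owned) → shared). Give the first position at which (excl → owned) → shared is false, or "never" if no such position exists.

Check (excl → owned) → shared at each position in order: 0 ✓, 1 ✓.
At position 2 the labels are {owned}, so (excl → owned) → shared is false there. This is the first violation.

2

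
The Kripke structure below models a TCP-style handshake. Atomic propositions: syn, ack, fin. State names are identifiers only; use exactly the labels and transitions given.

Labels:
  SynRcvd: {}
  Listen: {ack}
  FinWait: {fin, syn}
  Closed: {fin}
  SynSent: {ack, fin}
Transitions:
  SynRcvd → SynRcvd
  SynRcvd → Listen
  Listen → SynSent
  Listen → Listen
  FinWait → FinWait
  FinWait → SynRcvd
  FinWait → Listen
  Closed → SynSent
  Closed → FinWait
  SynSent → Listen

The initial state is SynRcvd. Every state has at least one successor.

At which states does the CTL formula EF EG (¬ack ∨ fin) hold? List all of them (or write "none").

{SynRcvd, FinWait, Closed}

States satisfying EG (¬ack ∨ fin): {SynRcvd, FinWait, Closed}.
States satisfying EF EG (¬ack ∨ fin): {SynRcvd, FinWait, Closed}.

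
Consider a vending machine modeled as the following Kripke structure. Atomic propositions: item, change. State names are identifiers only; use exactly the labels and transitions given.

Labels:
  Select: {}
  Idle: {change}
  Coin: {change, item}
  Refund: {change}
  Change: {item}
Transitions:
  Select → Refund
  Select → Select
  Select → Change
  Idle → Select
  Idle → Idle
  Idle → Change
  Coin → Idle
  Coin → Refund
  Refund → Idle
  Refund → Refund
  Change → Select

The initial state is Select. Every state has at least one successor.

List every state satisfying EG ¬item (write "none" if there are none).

States satisfying ¬item: {Select, Idle, Refund}.
States satisfying EG ¬item: {Select, Idle, Refund}.

{Select, Idle, Refund}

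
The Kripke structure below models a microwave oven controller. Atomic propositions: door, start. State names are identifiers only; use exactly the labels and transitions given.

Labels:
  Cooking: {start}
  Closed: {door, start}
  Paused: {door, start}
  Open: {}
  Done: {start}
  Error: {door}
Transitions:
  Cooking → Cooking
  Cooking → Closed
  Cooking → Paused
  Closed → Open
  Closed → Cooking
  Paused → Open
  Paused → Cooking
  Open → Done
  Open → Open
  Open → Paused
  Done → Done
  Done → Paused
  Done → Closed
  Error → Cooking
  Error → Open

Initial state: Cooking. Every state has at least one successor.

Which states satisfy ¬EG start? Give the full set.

{Open, Error}

States satisfying start: {Cooking, Closed, Paused, Done}.
States satisfying EG start: {Cooking, Closed, Paused, Done}.
States satisfying ¬EG start: {Open, Error}.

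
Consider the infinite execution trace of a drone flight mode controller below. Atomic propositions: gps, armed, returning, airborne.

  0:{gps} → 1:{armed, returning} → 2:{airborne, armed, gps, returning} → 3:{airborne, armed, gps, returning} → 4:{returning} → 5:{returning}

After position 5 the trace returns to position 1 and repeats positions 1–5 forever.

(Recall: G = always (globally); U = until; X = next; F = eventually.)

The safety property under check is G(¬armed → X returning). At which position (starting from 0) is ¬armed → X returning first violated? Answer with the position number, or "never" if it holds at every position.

never

¬armed → X returning holds at every position 0..5, and those are all the positions the trace ever visits, so the invariant G(¬armed → X returning) is never violated.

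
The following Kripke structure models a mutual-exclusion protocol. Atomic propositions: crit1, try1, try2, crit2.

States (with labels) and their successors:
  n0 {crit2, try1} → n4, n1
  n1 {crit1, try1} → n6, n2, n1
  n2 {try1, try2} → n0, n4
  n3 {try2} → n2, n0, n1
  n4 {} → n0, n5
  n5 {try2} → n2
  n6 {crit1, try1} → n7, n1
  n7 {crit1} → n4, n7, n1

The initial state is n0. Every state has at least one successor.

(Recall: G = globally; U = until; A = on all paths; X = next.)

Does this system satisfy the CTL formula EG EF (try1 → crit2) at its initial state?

States satisfying EF (try1 → crit2): {n0, n1, n2, n3, n4, n5, n6, n7}.
States satisfying EG EF (try1 → crit2): {n0, n1, n2, n3, n4, n5, n6, n7}.
n0 ∈ Sat(EG EF (try1 → crit2)).

Holds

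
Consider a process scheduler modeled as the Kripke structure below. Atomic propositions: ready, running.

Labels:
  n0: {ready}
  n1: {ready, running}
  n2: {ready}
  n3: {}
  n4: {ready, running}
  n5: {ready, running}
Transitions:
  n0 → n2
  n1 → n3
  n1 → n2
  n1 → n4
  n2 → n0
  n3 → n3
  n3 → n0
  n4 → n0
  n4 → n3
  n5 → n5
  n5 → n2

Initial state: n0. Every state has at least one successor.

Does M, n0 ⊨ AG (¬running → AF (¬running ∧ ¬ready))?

Does not hold

States satisfying ¬running → AF (¬running ∧ ¬ready): {n1, n3, n4, n5}.
States satisfying AG (¬running → AF (¬running ∧ ¬ready)): ∅.
n0 is reachable from n0 and violates ¬running → AF (¬running ∧ ¬ready), so AG fails at n0.
n0 ∉ Sat(AG (¬running → AF (¬running ∧ ¬ready))).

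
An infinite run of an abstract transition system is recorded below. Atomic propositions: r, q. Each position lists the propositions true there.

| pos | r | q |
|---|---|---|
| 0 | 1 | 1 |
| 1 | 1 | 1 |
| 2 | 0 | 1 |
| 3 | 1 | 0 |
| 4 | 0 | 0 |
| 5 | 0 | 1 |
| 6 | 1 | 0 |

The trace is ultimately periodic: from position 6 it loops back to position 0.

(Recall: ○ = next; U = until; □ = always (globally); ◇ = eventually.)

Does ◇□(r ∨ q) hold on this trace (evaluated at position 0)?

□(r ∨ q) is false at every position 0..6, so it never becomes true and ◇□(r ∨ q) fails.

No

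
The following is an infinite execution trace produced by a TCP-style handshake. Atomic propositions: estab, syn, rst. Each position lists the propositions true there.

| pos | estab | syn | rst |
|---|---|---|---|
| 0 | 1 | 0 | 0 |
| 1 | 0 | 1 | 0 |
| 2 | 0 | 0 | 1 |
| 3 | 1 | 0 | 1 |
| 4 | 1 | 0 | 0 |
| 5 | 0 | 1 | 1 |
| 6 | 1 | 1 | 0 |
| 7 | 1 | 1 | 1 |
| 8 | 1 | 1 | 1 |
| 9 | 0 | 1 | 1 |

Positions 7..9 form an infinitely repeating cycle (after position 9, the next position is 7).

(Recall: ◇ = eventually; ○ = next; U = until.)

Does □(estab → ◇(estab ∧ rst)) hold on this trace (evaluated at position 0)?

Yes

estab → ◇(estab ∧ rst) holds at every position 0..9, and those are all positions ever visited, so □(estab → ◇(estab ∧ rst)) holds.
Positions where estab holds: 0, 3, 4, 6, 7, 8.
Check ◇(estab ∧ rst) at each: 0→ok, 3→ok, 4→ok, 6→ok, 7→ok, 8→ok.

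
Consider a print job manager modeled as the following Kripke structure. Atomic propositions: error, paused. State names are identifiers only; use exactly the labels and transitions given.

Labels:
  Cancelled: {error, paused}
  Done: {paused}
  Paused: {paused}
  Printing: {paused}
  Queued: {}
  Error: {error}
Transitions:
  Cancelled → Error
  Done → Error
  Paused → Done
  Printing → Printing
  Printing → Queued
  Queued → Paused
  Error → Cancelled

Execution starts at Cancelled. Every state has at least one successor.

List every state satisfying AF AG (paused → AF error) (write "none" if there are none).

{Cancelled, Done, Paused, Queued, Error}

States satisfying AG (paused → AF error): {Cancelled, Done, Paused, Queued, Error}.
States satisfying AF AG (paused → AF error): {Cancelled, Done, Paused, Queued, Error}.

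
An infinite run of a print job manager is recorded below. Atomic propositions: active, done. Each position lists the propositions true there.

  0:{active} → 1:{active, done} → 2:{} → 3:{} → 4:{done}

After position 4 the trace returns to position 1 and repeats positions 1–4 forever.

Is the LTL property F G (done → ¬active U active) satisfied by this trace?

G (done → ¬active U active) holds at position 0, which is reachable from 0, so F G (done → ¬active U active) holds.

Satisfied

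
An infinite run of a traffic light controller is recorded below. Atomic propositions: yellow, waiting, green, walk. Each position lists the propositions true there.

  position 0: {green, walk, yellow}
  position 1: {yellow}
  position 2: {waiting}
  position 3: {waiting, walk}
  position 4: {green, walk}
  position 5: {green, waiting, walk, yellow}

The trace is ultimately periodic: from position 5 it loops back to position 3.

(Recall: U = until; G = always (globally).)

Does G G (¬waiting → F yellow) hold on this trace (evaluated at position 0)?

Yes

G (¬waiting → F yellow) holds at every position 0..5, and those are all positions ever visited, so G G (¬waiting → F yellow) holds.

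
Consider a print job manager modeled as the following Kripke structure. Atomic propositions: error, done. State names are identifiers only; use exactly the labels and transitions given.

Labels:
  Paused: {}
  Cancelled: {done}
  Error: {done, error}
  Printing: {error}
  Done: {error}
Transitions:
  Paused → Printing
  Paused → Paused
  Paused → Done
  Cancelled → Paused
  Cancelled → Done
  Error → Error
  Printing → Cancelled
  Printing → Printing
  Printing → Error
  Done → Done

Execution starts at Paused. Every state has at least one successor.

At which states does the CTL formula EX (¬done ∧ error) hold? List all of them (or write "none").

{Paused, Cancelled, Printing, Done}

States satisfying ¬done ∧ error: {Printing, Done}.
States satisfying EX (¬done ∧ error): {Paused, Cancelled, Printing, Done}.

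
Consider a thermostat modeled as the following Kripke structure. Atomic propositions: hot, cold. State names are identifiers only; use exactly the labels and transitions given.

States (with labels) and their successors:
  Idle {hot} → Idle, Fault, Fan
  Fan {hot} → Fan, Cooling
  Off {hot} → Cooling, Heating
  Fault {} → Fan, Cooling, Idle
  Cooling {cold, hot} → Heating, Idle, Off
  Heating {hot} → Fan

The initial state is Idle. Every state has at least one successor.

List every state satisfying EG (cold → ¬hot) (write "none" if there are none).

States satisfying cold → ¬hot: {Idle, Fan, Off, Fault, Heating}.
States satisfying EG (cold → ¬hot): {Idle, Fan, Off, Fault, Heating}.

{Idle, Fan, Off, Fault, Heating}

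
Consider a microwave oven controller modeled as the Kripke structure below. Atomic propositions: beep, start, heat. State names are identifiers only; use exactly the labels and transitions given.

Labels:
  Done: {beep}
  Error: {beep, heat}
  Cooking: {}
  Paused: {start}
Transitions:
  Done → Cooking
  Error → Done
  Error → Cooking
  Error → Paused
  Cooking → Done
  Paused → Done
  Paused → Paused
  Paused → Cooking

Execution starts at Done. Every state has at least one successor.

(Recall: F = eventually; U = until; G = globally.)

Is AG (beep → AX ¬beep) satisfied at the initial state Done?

States satisfying beep → AX ¬beep: {Done, Cooking, Paused}.
States satisfying AG (beep → AX ¬beep): {Done, Cooking, Paused}.
Every state reachable from Done satisfies beep → AX ¬beep.
Done ∈ Sat(AG (beep → AX ¬beep)).

Satisfied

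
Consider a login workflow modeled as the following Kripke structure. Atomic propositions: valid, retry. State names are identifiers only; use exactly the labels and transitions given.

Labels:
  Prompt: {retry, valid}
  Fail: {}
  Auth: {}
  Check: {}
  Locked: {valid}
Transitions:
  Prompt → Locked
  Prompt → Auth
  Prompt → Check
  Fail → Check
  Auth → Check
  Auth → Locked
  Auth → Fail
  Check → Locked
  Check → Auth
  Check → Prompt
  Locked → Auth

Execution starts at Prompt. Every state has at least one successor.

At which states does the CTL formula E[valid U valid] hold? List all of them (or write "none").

{Prompt, Locked}

States satisfying valid: {Prompt, Locked}.
States satisfying E[valid U valid]: {Prompt, Locked}.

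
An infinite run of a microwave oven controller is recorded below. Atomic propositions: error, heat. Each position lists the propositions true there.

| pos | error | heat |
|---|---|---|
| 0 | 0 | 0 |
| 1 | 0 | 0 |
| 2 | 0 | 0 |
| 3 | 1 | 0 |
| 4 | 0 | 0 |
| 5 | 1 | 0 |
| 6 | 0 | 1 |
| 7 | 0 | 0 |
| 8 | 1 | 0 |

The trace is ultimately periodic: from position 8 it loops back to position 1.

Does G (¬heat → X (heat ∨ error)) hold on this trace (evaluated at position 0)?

Does not hold

¬heat → X (heat ∨ error) must hold at every position from 0 onward. It fails at position 0, so G (¬heat → X (heat ∨ error)) is false.
Positions where ¬heat holds: 0, 1, 2, 3, 4, 5, 7, 8.
Check X (heat ∨ error) at each: 0→fails, 1→fails, 2→ok, 3→fails, 4→ok, 5→ok, 7→ok, 8→fails.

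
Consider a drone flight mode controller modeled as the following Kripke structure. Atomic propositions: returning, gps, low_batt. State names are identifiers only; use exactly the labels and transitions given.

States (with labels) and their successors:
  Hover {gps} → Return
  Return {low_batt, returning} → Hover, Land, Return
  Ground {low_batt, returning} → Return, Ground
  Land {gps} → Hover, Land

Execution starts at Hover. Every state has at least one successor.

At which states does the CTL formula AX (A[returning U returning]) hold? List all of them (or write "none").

{Hover, Ground}

States satisfying A[returning U returning]: {Return, Ground}.
States satisfying AX (A[returning U returning]): {Hover, Ground}.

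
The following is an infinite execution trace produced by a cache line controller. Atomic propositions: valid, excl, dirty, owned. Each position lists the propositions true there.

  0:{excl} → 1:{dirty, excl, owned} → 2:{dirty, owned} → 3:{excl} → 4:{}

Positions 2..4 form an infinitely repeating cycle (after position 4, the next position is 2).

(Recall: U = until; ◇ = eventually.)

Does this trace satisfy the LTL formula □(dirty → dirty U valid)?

Violated

dirty → dirty U valid must hold at every position from 0 onward. It fails at position 1, so □(dirty → dirty U valid) is false.
Positions where dirty holds: 1, 2.
Check dirty U valid at each: 1→fails, 2→fails.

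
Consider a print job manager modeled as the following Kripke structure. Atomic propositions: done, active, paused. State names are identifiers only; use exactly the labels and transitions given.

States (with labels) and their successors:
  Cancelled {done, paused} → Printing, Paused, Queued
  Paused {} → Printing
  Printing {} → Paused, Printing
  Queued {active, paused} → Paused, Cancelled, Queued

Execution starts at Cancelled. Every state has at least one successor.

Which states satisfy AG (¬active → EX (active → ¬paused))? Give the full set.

{Cancelled, Paused, Printing, Queued}

States satisfying ¬active → EX (active → ¬paused): {Cancelled, Paused, Printing, Queued}.
States satisfying AG (¬active → EX (active → ¬paused)): {Cancelled, Paused, Printing, Queued}.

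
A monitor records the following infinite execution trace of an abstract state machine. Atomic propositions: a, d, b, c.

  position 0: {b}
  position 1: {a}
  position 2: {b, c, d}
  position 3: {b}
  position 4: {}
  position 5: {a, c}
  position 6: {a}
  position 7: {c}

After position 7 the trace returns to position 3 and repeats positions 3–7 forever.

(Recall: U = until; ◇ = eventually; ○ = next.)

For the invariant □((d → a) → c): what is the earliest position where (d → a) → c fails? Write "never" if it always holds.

0

At position 0 the labels are {b}, so (d → a) → c is false there. This is the first violation.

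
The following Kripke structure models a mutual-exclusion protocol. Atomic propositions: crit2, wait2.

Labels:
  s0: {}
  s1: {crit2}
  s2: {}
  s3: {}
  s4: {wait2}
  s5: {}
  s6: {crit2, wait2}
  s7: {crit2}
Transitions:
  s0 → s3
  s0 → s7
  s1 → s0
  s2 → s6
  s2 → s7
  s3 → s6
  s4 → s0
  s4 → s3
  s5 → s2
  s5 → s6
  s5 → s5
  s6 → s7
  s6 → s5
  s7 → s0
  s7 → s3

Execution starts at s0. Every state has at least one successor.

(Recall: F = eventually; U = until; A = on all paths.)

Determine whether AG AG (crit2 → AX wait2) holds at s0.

Does not hold

States satisfying AG (crit2 → AX wait2): ∅.
States satisfying AG AG (crit2 → AX wait2): ∅.
s0 is reachable from s0 and violates AG (crit2 → AX wait2), so AG fails at s0.
s0 ∉ Sat(AG AG (crit2 → AX wait2)).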